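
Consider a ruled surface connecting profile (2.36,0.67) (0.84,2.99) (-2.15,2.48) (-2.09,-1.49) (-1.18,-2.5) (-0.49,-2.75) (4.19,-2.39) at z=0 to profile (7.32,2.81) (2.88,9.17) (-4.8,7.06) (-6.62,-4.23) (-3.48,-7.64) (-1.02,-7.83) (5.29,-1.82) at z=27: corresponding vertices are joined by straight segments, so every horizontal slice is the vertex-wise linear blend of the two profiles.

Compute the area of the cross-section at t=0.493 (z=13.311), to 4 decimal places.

Area at t=0.493: 77.0258

Cross-section at t=0.493: each vertex is (1-t)·p0[i] + t·p1[i].
  v1: (1-0.493)·(2.36,0.67) + 0.493·(7.32,2.81) = (4.8053,1.7250)
  v2: (1-0.493)·(0.84,2.99) + 0.493·(2.88,9.17) = (1.8457,6.0367)
  v3: (1-0.493)·(-2.15,2.48) + 0.493·(-4.8,7.06) = (-3.4565,4.7379)
  v4: (1-0.493)·(-2.09,-1.49) + 0.493·(-6.62,-4.23) = (-4.3233,-2.8408)
  v5: (1-0.493)·(-1.18,-2.5) + 0.493·(-3.48,-7.64) = (-2.3139,-5.0340)
  v6: (1-0.493)·(-0.49,-2.75) + 0.493·(-1.02,-7.83) = (-0.7513,-5.2544)
  v7: (1-0.493)·(4.19,-2.39) + 0.493·(5.29,-1.82) = (4.7323,-2.1090)
Shoelace sum Σ(x_i·y_{i+1} − x_{i+1}·y_i):
  i=1: 4.8053·6.0367 − 1.8457·1.7250 = +25.8243 (running +25.8243)
  i=2: 1.8457·4.7379 − -3.4565·6.0367 = +29.6106 (running +55.4349)
  i=3: -3.4565·-2.8408 − -4.3233·4.7379 = +30.3026 (running +85.7376)
  i=4: -4.3233·-5.0340 − -2.3139·-2.8408 = +15.1902 (running +100.9277)
  i=5: -2.3139·-5.2544 − -0.7513·-5.0340 = +8.3762 (running +109.3040)
  i=6: -0.7513·-2.1090 − 4.7323·-5.2544 = +26.4500 (running +135.7540)
  i=7: 4.7323·1.7250 − 4.8053·-2.1090 = +18.2976 (running +154.0516)
Area = |Σ|/2 = |154.0516|/2 = 77.0258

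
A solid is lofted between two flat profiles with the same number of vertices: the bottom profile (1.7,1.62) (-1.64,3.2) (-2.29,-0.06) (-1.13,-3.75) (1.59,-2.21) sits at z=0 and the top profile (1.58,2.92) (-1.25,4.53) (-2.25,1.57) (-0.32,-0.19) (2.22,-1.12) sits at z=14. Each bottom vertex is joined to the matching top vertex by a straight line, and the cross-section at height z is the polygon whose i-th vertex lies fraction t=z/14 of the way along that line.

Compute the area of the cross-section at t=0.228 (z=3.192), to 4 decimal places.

Cross-section at t=0.228: each vertex is (1-t)·p0[i] + t·p1[i].
  v1: (1-0.228)·(1.7,1.62) + 0.228·(1.58,2.92) = (1.6726,1.9164)
  v2: (1-0.228)·(-1.64,3.2) + 0.228·(-1.25,4.53) = (-1.5511,3.5032)
  v3: (1-0.228)·(-2.29,-0.06) + 0.228·(-2.25,1.57) = (-2.2809,0.3116)
  v4: (1-0.228)·(-1.13,-3.75) + 0.228·(-0.32,-0.19) = (-0.9453,-2.9383)
  v5: (1-0.228)·(1.59,-2.21) + 0.228·(2.22,-1.12) = (1.7336,-1.9615)
Shoelace sum Σ(x_i·y_{i+1} − x_{i+1}·y_i):
  i=1: 1.6726·3.5032 − -1.5511·1.9164 = +8.8321 (running +8.8321)
  i=2: -1.5511·0.3116 − -2.2809·3.5032 = +7.5071 (running +16.3392)
  i=3: -2.2809·-2.9383 − -0.9453·0.3116 = +6.9966 (running +23.3358)
  i=4: -0.9453·-1.9615 − 1.7336·-2.9383 = +6.9482 (running +30.2840)
  i=5: 1.7336·1.9164 − 1.6726·-1.9615 = +6.6032 (running +36.8872)
Area = |Σ|/2 = |36.8872|/2 = 18.4436

Area at t=0.228: 18.4436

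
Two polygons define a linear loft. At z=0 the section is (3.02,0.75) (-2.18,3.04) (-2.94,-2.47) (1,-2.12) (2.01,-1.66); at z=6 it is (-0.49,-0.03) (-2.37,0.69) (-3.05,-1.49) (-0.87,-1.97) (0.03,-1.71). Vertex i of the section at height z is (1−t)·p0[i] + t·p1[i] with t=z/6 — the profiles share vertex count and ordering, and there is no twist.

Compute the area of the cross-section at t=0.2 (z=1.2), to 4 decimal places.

Area at t=0.2: 17.3513

Cross-section at t=0.2: each vertex is (1-t)·p0[i] + t·p1[i].
  v1: (1-0.2)·(3.02,0.75) + 0.2·(-0.49,-0.03) = (2.3180,0.5940)
  v2: (1-0.2)·(-2.18,3.04) + 0.2·(-2.37,0.69) = (-2.2180,2.5700)
  v3: (1-0.2)·(-2.94,-2.47) + 0.2·(-3.05,-1.49) = (-2.9620,-2.2740)
  v4: (1-0.2)·(1,-2.12) + 0.2·(-0.87,-1.97) = (0.6260,-2.0900)
  v5: (1-0.2)·(2.01,-1.66) + 0.2·(0.03,-1.71) = (1.6140,-1.6700)
Shoelace sum Σ(x_i·y_{i+1} − x_{i+1}·y_i):
  i=1: 2.3180·2.5700 − -2.2180·0.5940 = +7.2748 (running +7.2748)
  i=2: -2.2180·-2.2740 − -2.9620·2.5700 = +12.6561 (running +19.9308)
  i=3: -2.9620·-2.0900 − 0.6260·-2.2740 = +7.6141 (running +27.5449)
  i=4: 0.6260·-1.6700 − 1.6140·-2.0900 = +2.3278 (running +29.8728)
  i=5: 1.6140·0.5940 − 2.3180·-1.6700 = +4.8298 (running +34.7025)
Area = |Σ|/2 = |34.7025|/2 = 17.3513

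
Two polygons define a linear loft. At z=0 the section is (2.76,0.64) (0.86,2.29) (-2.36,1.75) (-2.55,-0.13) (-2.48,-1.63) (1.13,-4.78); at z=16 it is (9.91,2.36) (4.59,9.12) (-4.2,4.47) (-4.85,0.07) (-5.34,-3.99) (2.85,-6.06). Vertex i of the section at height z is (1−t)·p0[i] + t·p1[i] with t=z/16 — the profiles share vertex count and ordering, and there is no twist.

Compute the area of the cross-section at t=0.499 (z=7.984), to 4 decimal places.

Area at t=0.499: 72.4949

Cross-section at t=0.499: each vertex is (1-t)·p0[i] + t·p1[i].
  v1: (1-0.499)·(2.76,0.64) + 0.499·(9.91,2.36) = (6.3279,1.4983)
  v2: (1-0.499)·(0.86,2.29) + 0.499·(4.59,9.12) = (2.7213,5.6982)
  v3: (1-0.499)·(-2.36,1.75) + 0.499·(-4.2,4.47) = (-3.2782,3.1073)
  v4: (1-0.499)·(-2.55,-0.13) + 0.499·(-4.85,0.07) = (-3.6977,-0.0302)
  v5: (1-0.499)·(-2.48,-1.63) + 0.499·(-5.34,-3.99) = (-3.9071,-2.8076)
  v6: (1-0.499)·(1.13,-4.78) + 0.499·(2.85,-6.06) = (1.9883,-5.4187)
Shoelace sum Σ(x_i·y_{i+1} − x_{i+1}·y_i):
  i=1: 6.3279·5.6982 − 2.7213·1.4983 = +31.9799 (running +31.9799)
  i=2: 2.7213·3.1073 − -3.2782·5.6982 = +27.1353 (running +59.1152)
  i=3: -3.2782·-0.0302 − -3.6977·3.1073 = +11.5888 (running +70.7040)
  i=4: -3.6977·-2.8076 − -3.9071·-0.0302 = +10.2638 (running +80.9678)
  i=5: -3.9071·-5.4187 − 1.9883·-2.8076 = +26.7541 (running +107.7219)
  i=6: 1.9883·1.4983 − 6.3279·-5.4187 = +37.2678 (running +144.9897)
Area = |Σ|/2 = |144.9897|/2 = 72.4949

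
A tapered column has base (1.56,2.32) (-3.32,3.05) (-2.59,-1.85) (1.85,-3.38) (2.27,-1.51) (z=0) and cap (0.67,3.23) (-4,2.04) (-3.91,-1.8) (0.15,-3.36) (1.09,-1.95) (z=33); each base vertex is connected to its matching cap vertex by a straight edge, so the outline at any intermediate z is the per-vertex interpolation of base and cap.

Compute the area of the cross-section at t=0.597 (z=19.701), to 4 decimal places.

Cross-section at t=0.597: each vertex is (1-t)·p0[i] + t·p1[i].
  v1: (1-0.597)·(1.56,2.32) + 0.597·(0.67,3.23) = (1.0287,2.8633)
  v2: (1-0.597)·(-3.32,3.05) + 0.597·(-4,2.04) = (-3.7260,2.4470)
  v3: (1-0.597)·(-2.59,-1.85) + 0.597·(-3.91,-1.8) = (-3.3780,-1.8201)
  v4: (1-0.597)·(1.85,-3.38) + 0.597·(0.15,-3.36) = (0.8351,-3.3681)
  v5: (1-0.597)·(2.27,-1.51) + 0.597·(1.09,-1.95) = (1.5655,-1.7727)
Shoelace sum Σ(x_i·y_{i+1} − x_{i+1}·y_i):
  i=1: 1.0287·2.4470 − -3.7260·2.8633 = +13.1856 (running +13.1856)
  i=2: -3.7260·-1.8201 − -3.3780·2.4470 = +15.0480 (running +28.2336)
  i=3: -3.3780·-3.3681 − 0.8351·-1.8201 = +12.8974 (running +41.1310)
  i=4: 0.8351·-1.7727 − 1.5655·-3.3681 = +3.7925 (running +44.9235)
  i=5: 1.5655·2.8633 − 1.0287·-1.7727 = +6.3061 (running +51.2296)
Area = |Σ|/2 = |51.2296|/2 = 25.6148

Area at t=0.597: 25.6148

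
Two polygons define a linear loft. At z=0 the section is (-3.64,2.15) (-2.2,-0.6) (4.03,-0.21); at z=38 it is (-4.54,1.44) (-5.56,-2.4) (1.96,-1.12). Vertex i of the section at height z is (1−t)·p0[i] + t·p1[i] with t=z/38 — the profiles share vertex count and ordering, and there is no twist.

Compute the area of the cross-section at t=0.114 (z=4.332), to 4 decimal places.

Cross-section at t=0.114: each vertex is (1-t)·p0[i] + t·p1[i].
  v1: (1-0.114)·(-3.64,2.15) + 0.114·(-4.54,1.44) = (-3.7426,2.0691)
  v2: (1-0.114)·(-2.2,-0.6) + 0.114·(-5.56,-2.4) = (-2.5830,-0.8052)
  v3: (1-0.114)·(4.03,-0.21) + 0.114·(1.96,-1.12) = (3.7940,-0.3137)
Shoelace sum Σ(x_i·y_{i+1} − x_{i+1}·y_i):
  i=1: -3.7426·-0.8052 − -2.5830·2.0691 = +8.3580 (running +8.3580)
  i=2: -2.5830·-0.3137 − 3.7940·-0.8052 = +3.8653 (running +12.2234)
  i=3: 3.7940·2.0691 − -3.7426·-0.3137 = +6.6759 (running +18.8992)
Area = |Σ|/2 = |18.8992|/2 = 9.4496

Area at t=0.114: 9.4496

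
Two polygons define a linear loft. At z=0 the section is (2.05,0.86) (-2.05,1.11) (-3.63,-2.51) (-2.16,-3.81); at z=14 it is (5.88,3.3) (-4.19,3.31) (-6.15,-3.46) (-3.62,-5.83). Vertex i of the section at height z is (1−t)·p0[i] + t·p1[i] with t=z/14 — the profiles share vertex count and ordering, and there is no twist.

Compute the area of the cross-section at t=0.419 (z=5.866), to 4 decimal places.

Area at t=0.419: 28.3109

Cross-section at t=0.419: each vertex is (1-t)·p0[i] + t·p1[i].
  v1: (1-0.419)·(2.05,0.86) + 0.419·(5.88,3.3) = (3.6548,1.8824)
  v2: (1-0.419)·(-2.05,1.11) + 0.419·(-4.19,3.31) = (-2.9467,2.0318)
  v3: (1-0.419)·(-3.63,-2.51) + 0.419·(-6.15,-3.46) = (-4.6859,-2.9080)
  v4: (1-0.419)·(-2.16,-3.81) + 0.419·(-3.62,-5.83) = (-2.7717,-4.6564)
Shoelace sum Σ(x_i·y_{i+1} − x_{i+1}·y_i):
  i=1: 3.6548·2.0318 − -2.9467·1.8824 = +12.9724 (running +12.9724)
  i=2: -2.9467·-2.9080 − -4.6859·2.0318 = +18.0898 (running +31.0622)
  i=3: -4.6859·-4.6564 − -2.7717·-2.9080 = +13.7589 (running +44.8211)
  i=4: -2.7717·1.8824 − 3.6548·-4.6564 = +11.8006 (running +56.6217)
Area = |Σ|/2 = |56.6217|/2 = 28.3109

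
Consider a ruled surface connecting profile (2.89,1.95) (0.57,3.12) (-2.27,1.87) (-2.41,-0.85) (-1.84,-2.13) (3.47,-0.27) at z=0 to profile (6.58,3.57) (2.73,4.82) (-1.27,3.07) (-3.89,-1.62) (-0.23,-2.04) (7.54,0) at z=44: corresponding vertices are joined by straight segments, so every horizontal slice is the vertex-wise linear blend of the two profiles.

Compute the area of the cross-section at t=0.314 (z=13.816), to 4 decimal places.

Area at t=0.314: 28.7523

Cross-section at t=0.314: each vertex is (1-t)·p0[i] + t·p1[i].
  v1: (1-0.314)·(2.89,1.95) + 0.314·(6.58,3.57) = (4.0487,2.4587)
  v2: (1-0.314)·(0.57,3.12) + 0.314·(2.73,4.82) = (1.2482,3.6538)
  v3: (1-0.314)·(-2.27,1.87) + 0.314·(-1.27,3.07) = (-1.9560,2.2468)
  v4: (1-0.314)·(-2.41,-0.85) + 0.314·(-3.89,-1.62) = (-2.8747,-1.0918)
  v5: (1-0.314)·(-1.84,-2.13) + 0.314·(-0.23,-2.04) = (-1.3345,-2.1017)
  v6: (1-0.314)·(3.47,-0.27) + 0.314·(7.54,0) = (4.7480,-0.1852)
Shoelace sum Σ(x_i·y_{i+1} − x_{i+1}·y_i):
  i=1: 4.0487·3.6538 − 1.2482·2.4587 = +11.7240 (running +11.7240)
  i=2: 1.2482·2.2468 − -1.9560·3.6538 = +9.9514 (running +21.6753)
  i=3: -1.9560·-1.0918 − -2.8747·2.2468 = +8.5944 (running +30.2698)
  i=4: -2.8747·-2.1017 − -1.3345·-1.0918 = +4.5850 (running +34.8548)
  i=5: -1.3345·-0.1852 − 4.7480·-2.1017 = +10.2262 (running +45.0810)
  i=6: 4.7480·2.4587 − 4.0487·-0.1852 = +12.4237 (running +57.5046)
Area = |Σ|/2 = |57.5046|/2 = 28.7523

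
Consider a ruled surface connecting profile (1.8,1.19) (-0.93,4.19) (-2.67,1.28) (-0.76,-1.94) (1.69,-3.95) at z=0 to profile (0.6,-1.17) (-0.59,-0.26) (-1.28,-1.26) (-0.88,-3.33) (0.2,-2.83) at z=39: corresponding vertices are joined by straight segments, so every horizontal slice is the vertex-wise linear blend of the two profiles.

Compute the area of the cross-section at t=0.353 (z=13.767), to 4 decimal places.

Area at t=0.353: 12.9430

Cross-section at t=0.353: each vertex is (1-t)·p0[i] + t·p1[i].
  v1: (1-0.353)·(1.8,1.19) + 0.353·(0.6,-1.17) = (1.3764,0.3569)
  v2: (1-0.353)·(-0.93,4.19) + 0.353·(-0.59,-0.26) = (-0.8100,2.6192)
  v3: (1-0.353)·(-2.67,1.28) + 0.353·(-1.28,-1.26) = (-2.1793,0.3834)
  v4: (1-0.353)·(-0.76,-1.94) + 0.353·(-0.88,-3.33) = (-0.8024,-2.4307)
  v5: (1-0.353)·(1.69,-3.95) + 0.353·(0.2,-2.83) = (1.1640,-3.5546)
Shoelace sum Σ(x_i·y_{i+1} − x_{i+1}·y_i):
  i=1: 1.3764·2.6192 − -0.8100·0.3569 = +3.8941 (running +3.8941)
  i=2: -0.8100·0.3834 − -2.1793·2.6192 = +5.3975 (running +9.2916)
  i=3: -2.1793·-2.4307 − -0.8024·0.3834 = +5.6048 (running +14.8964)
  i=4: -0.8024·-3.5546 − 1.1640·-2.4307 = +5.6815 (running +20.5779)
  i=5: 1.1640·0.3569 − 1.3764·-3.5546 = +5.3081 (running +25.8859)
Area = |Σ|/2 = |25.8859|/2 = 12.9430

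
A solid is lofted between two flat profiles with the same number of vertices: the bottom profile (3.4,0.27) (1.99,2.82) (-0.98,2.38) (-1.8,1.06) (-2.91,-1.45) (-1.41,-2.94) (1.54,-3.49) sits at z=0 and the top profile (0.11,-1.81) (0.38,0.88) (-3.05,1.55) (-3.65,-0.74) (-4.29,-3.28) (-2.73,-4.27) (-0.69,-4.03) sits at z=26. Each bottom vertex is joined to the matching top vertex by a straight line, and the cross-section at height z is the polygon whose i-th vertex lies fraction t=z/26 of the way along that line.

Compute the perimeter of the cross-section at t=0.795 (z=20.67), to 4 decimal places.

Cross-section at t=0.795: each vertex is (1-t)·p0[i] + t·p1[i].
  v1: (1-0.795)·(3.4,0.27) + 0.795·(0.11,-1.81) = (0.7844,-1.3836)
  v2: (1-0.795)·(1.99,2.82) + 0.795·(0.38,0.88) = (0.7100,1.2777)
  v3: (1-0.795)·(-0.98,2.38) + 0.795·(-3.05,1.55) = (-2.6256,1.7201)
  v4: (1-0.795)·(-1.8,1.06) + 0.795·(-3.65,-0.74) = (-3.2708,-0.3710)
  v5: (1-0.795)·(-2.91,-1.45) + 0.795·(-4.29,-3.28) = (-4.0071,-2.9049)
  v6: (1-0.795)·(-1.41,-2.94) + 0.795·(-2.73,-4.27) = (-2.4594,-3.9973)
  v7: (1-0.795)·(1.54,-3.49) + 0.795·(-0.69,-4.03) = (-0.2329,-3.9193)
Perimeter = Σ |v_{i+1} − v_i|:
  edge 1→2: √(-0.0744² + 2.6613²) = 2.6623 (running 2.6623)
  edge 2→3: √(-3.3357² + 0.4425²) = 3.3649 (running 6.0273)
  edge 3→4: √(-0.6451² + -2.0911²) = 2.1884 (running 8.2156)
  edge 4→5: √(-0.7364² + -2.5339²) = 2.6387 (running 10.8543)
  edge 5→6: √(1.5477² + -1.0925²) = 1.8944 (running 12.7488)
  edge 6→7: √(2.2266² + 0.0780²) = 2.2279 (running 14.9767)
  edge 7→1: √(1.0173² + 2.5357²) = 2.7322 (running 17.7088)
Perimeter = 17.7088

Perimeter at t=0.795: 17.7088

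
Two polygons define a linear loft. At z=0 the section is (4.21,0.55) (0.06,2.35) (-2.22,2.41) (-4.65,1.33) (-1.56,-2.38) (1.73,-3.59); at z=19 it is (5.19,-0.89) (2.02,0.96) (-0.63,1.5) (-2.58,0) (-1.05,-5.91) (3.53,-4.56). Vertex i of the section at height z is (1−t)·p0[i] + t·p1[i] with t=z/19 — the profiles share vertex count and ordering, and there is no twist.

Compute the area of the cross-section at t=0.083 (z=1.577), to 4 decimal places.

Area at t=0.083: 31.7815

Cross-section at t=0.083: each vertex is (1-t)·p0[i] + t·p1[i].
  v1: (1-0.083)·(4.21,0.55) + 0.083·(5.19,-0.89) = (4.2913,0.4305)
  v2: (1-0.083)·(0.06,2.35) + 0.083·(2.02,0.96) = (0.2227,2.2346)
  v3: (1-0.083)·(-2.22,2.41) + 0.083·(-0.63,1.5) = (-2.0880,2.3345)
  v4: (1-0.083)·(-4.65,1.33) + 0.083·(-2.58,0) = (-4.4782,1.2196)
  v5: (1-0.083)·(-1.56,-2.38) + 0.083·(-1.05,-5.91) = (-1.5177,-2.6730)
  v6: (1-0.083)·(1.73,-3.59) + 0.083·(3.53,-4.56) = (1.8794,-3.6705)
Shoelace sum Σ(x_i·y_{i+1} − x_{i+1}·y_i):
  i=1: 4.2913·2.2346 − 0.2227·0.4305 = +9.4937 (running +9.4937)
  i=2: 0.2227·2.3345 − -2.0880·2.2346 = +5.1858 (running +14.6795)
  i=3: -2.0880·1.2196 − -4.4782·2.3345 = +7.9076 (running +22.5871)
  i=4: -4.4782·-2.6730 − -1.5177·1.2196 = +13.8211 (running +36.4083)
  i=5: -1.5177·-3.6705 − 1.8794·-2.6730 = +10.5942 (running +47.0025)
  i=6: 1.8794·0.4305 − 4.2913·-3.6705 = +16.5605 (running +63.5629)
Area = |Σ|/2 = |63.5629|/2 = 31.7815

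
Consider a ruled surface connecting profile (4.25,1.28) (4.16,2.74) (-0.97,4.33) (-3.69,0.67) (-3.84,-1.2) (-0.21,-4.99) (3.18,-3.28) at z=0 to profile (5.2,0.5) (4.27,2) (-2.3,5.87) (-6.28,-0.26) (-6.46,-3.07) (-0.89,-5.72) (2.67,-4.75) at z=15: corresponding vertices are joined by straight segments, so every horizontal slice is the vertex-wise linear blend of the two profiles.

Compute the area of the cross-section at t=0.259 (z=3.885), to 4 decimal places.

Cross-section at t=0.259: each vertex is (1-t)·p0[i] + t·p1[i].
  v1: (1-0.259)·(4.25,1.28) + 0.259·(5.2,0.5) = (4.4961,1.0780)
  v2: (1-0.259)·(4.16,2.74) + 0.259·(4.27,2) = (4.1885,2.5483)
  v3: (1-0.259)·(-0.97,4.33) + 0.259·(-2.3,5.87) = (-1.3145,4.7289)
  v4: (1-0.259)·(-3.69,0.67) + 0.259·(-6.28,-0.26) = (-4.3608,0.4291)
  v5: (1-0.259)·(-3.84,-1.2) + 0.259·(-6.46,-3.07) = (-4.5186,-1.6843)
  v6: (1-0.259)·(-0.21,-4.99) + 0.259·(-0.89,-5.72) = (-0.3861,-5.1791)
  v7: (1-0.259)·(3.18,-3.28) + 0.259·(2.67,-4.75) = (3.0479,-3.6607)
Shoelace sum Σ(x_i·y_{i+1} − x_{i+1}·y_i):
  i=1: 4.4961·2.5483 − 4.1885·1.0780 = +6.9424 (running +6.9424)
  i=2: 4.1885·4.7289 − -1.3145·2.5483 = +23.1565 (running +30.0989)
  i=3: -1.3145·0.4291 − -4.3608·4.7289 = +20.0576 (running +50.1564)
  i=4: -4.3608·-1.6843 − -4.5186·0.4291 = +9.2841 (running +59.4405)
  i=5: -4.5186·-5.1791 − -0.3861·-1.6843 = +22.7517 (running +82.1922)
  i=6: -0.3861·-3.6607 − 3.0479·-5.1791 = +17.1988 (running +99.3910)
  i=7: 3.0479·1.0780 − 4.4961·-3.6607 = +19.7444 (running +119.1355)
Area = |Σ|/2 = |119.1355|/2 = 59.5677

Area at t=0.259: 59.5677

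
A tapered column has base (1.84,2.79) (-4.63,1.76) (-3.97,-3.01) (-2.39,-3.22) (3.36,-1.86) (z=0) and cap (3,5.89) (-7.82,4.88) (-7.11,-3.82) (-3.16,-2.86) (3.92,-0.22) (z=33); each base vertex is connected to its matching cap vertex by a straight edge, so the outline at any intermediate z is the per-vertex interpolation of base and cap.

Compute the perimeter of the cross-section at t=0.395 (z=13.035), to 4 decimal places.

Perimeter at t=0.395: 29.0680

Cross-section at t=0.395: each vertex is (1-t)·p0[i] + t·p1[i].
  v1: (1-0.395)·(1.84,2.79) + 0.395·(3,5.89) = (2.2982,4.0145)
  v2: (1-0.395)·(-4.63,1.76) + 0.395·(-7.82,4.88) = (-5.8901,2.9924)
  v3: (1-0.395)·(-3.97,-3.01) + 0.395·(-7.11,-3.82) = (-5.2103,-3.3299)
  v4: (1-0.395)·(-2.39,-3.22) + 0.395·(-3.16,-2.86) = (-2.6942,-3.0778)
  v5: (1-0.395)·(3.36,-1.86) + 0.395·(3.92,-0.22) = (3.5812,-1.2122)
Perimeter = Σ |v_{i+1} − v_i|:
  edge 1→2: √(-8.1883² + -1.0221²) = 8.2518 (running 8.2518)
  edge 2→3: √(0.6798² + -6.3224²) = 6.3588 (running 14.6106)
  edge 3→4: √(2.5161² + 0.2521²) = 2.5288 (running 17.1393)
  edge 4→5: √(6.2754² + 1.8656²) = 6.5468 (running 23.6861)
  edge 5→1: √(-1.2830² + 5.2267²) = 5.3819 (running 29.0680)
Perimeter = 29.0680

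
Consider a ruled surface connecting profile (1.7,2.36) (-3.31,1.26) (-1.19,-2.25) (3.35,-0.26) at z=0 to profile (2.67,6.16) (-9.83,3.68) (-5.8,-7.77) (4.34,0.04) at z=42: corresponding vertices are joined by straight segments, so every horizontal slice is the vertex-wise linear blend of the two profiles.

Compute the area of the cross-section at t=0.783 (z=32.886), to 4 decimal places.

Area at t=0.783: 86.2043

Cross-section at t=0.783: each vertex is (1-t)·p0[i] + t·p1[i].
  v1: (1-0.783)·(1.7,2.36) + 0.783·(2.67,6.16) = (2.4595,5.3354)
  v2: (1-0.783)·(-3.31,1.26) + 0.783·(-9.83,3.68) = (-8.4152,3.1549)
  v3: (1-0.783)·(-1.19,-2.25) + 0.783·(-5.8,-7.77) = (-4.7996,-6.5722)
  v4: (1-0.783)·(3.35,-0.26) + 0.783·(4.34,0.04) = (4.1252,-0.0251)
Shoelace sum Σ(x_i·y_{i+1} − x_{i+1}·y_i):
  i=1: 2.4595·3.1549 − -8.4152·5.3354 = +52.6577 (running +52.6577)
  i=2: -8.4152·-6.5722 − -4.7996·3.1549 = +70.4479 (running +123.1056)
  i=3: -4.7996·-0.0251 − 4.1252·-6.5722 = +27.2317 (running +150.3373)
  i=4: 4.1252·5.3354 − 2.4595·-0.0251 = +22.0712 (running +172.4085)
Area = |Σ|/2 = |172.4085|/2 = 86.2043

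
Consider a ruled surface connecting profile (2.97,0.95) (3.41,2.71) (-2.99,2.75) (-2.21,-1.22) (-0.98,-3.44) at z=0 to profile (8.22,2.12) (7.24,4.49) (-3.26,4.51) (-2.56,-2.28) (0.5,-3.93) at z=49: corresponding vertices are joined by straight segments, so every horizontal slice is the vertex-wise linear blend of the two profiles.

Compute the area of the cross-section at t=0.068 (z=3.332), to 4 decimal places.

Area at t=0.068: 26.1300

Cross-section at t=0.068: each vertex is (1-t)·p0[i] + t·p1[i].
  v1: (1-0.068)·(2.97,0.95) + 0.068·(8.22,2.12) = (3.3270,1.0296)
  v2: (1-0.068)·(3.41,2.71) + 0.068·(7.24,4.49) = (3.6704,2.8310)
  v3: (1-0.068)·(-2.99,2.75) + 0.068·(-3.26,4.51) = (-3.0084,2.8697)
  v4: (1-0.068)·(-2.21,-1.22) + 0.068·(-2.56,-2.28) = (-2.2338,-1.2921)
  v5: (1-0.068)·(-0.98,-3.44) + 0.068·(0.5,-3.93) = (-0.8794,-3.4733)
Shoelace sum Σ(x_i·y_{i+1} − x_{i+1}·y_i):
  i=1: 3.3270·2.8310 − 3.6704·1.0296 = +5.6399 (running +5.6399)
  i=2: 3.6704·2.8697 − -3.0084·2.8310 = +19.0498 (running +24.6897)
  i=3: -3.0084·-1.2921 − -2.2338·2.8697 = +10.2973 (running +34.9870)
  i=4: -2.2338·-3.4733 − -0.8794·-1.2921 = +6.6225 (running +41.6095)
  i=5: -0.8794·1.0296 − 3.3270·-3.4733 = +10.6504 (running +52.2599)
Area = |Σ|/2 = |52.2599|/2 = 26.1300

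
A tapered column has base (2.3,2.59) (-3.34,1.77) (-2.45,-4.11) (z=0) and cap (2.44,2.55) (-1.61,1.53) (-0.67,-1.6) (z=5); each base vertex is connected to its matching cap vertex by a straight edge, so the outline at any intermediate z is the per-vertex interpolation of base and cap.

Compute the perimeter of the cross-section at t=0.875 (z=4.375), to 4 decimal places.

Perimeter at t=0.875: 13.5248

Cross-section at t=0.875: each vertex is (1-t)·p0[i] + t·p1[i].
  v1: (1-0.875)·(2.3,2.59) + 0.875·(2.44,2.55) = (2.4225,2.5550)
  v2: (1-0.875)·(-3.34,1.77) + 0.875·(-1.61,1.53) = (-1.8263,1.5600)
  v3: (1-0.875)·(-2.45,-4.11) + 0.875·(-0.67,-1.6) = (-0.8925,-1.9138)
Perimeter = Σ |v_{i+1} − v_i|:
  edge 1→2: √(-4.2488² + -0.9950²) = 4.3637 (running 4.3637)
  edge 2→3: √(0.9338² + -3.4738²) = 3.5971 (running 7.9608)
  edge 3→1: √(3.3150² + 4.4688²) = 5.5641 (running 13.5248)
Perimeter = 13.5248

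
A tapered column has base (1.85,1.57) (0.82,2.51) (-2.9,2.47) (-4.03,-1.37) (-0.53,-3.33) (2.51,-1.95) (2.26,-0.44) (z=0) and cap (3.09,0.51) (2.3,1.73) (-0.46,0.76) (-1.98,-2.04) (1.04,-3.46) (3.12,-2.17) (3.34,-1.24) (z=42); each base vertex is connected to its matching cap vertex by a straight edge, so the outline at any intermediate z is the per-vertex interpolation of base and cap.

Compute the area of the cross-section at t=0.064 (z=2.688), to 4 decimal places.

Cross-section at t=0.064: each vertex is (1-t)·p0[i] + t·p1[i].
  v1: (1-0.064)·(1.85,1.57) + 0.064·(3.09,0.51) = (1.9294,1.5022)
  v2: (1-0.064)·(0.82,2.51) + 0.064·(2.3,1.73) = (0.9147,2.4601)
  v3: (1-0.064)·(-2.9,2.47) + 0.064·(-0.46,0.76) = (-2.7438,2.3606)
  v4: (1-0.064)·(-4.03,-1.37) + 0.064·(-1.98,-2.04) = (-3.8988,-1.4129)
  v5: (1-0.064)·(-0.53,-3.33) + 0.064·(1.04,-3.46) = (-0.4295,-3.3383)
  v6: (1-0.064)·(2.51,-1.95) + 0.064·(3.12,-2.17) = (2.5490,-1.9641)
  v7: (1-0.064)·(2.26,-0.44) + 0.064·(3.34,-1.24) = (2.3291,-0.4912)
Shoelace sum Σ(x_i·y_{i+1} − x_{i+1}·y_i):
  i=1: 1.9294·2.4601 − 0.9147·1.5022 = +3.3723 (running +3.3723)
  i=2: 0.9147·2.3606 − -2.7438·2.4601 = +8.9093 (running +12.2816)
  i=3: -2.7438·-1.4129 − -3.8988·2.3606 = +13.0801 (running +25.3617)
  i=4: -3.8988·-3.3383 − -0.4295·-1.4129 = +12.4086 (running +37.7703)
  i=5: -0.4295·-1.9641 − 2.5490·-3.3383 = +9.3531 (running +47.1234)
  i=6: 2.5490·-0.4912 − 2.3291·-1.9641 = +3.3225 (running +50.4459)
  i=7: 2.3291·1.5022 − 1.9294·-0.4912 = +4.4464 (running +54.8923)
Area = |Σ|/2 = |54.8923|/2 = 27.4462

Area at t=0.064: 27.4462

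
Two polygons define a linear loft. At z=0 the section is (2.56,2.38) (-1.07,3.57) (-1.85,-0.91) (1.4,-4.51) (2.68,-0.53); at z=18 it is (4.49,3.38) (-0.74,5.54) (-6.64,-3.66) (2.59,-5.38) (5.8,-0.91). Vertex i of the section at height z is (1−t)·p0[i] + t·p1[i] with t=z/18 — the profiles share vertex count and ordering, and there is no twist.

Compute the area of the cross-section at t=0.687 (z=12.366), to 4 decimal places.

Area at t=0.687: 61.3016

Cross-section at t=0.687: each vertex is (1-t)·p0[i] + t·p1[i].
  v1: (1-0.687)·(2.56,2.38) + 0.687·(4.49,3.38) = (3.8859,3.0670)
  v2: (1-0.687)·(-1.07,3.57) + 0.687·(-0.74,5.54) = (-0.8433,4.9234)
  v3: (1-0.687)·(-1.85,-0.91) + 0.687·(-6.64,-3.66) = (-5.1407,-2.7993)
  v4: (1-0.687)·(1.4,-4.51) + 0.687·(2.59,-5.38) = (2.2175,-5.1077)
  v5: (1-0.687)·(2.68,-0.53) + 0.687·(5.8,-0.91) = (4.8234,-0.7911)
Shoelace sum Σ(x_i·y_{i+1} − x_{i+1}·y_i):
  i=1: 3.8859·4.9234 − -0.8433·3.0670 = +21.7182 (running +21.7182)
  i=2: -0.8433·-2.7993 − -5.1407·4.9234 = +27.6704 (running +49.3886)
  i=3: -5.1407·-5.1077 − 2.2175·-2.7993 = +32.4647 (running +81.8533)
  i=4: 2.2175·-0.7911 − 4.8234·-5.1077 = +22.8824 (running +104.7357)
  i=5: 4.8234·3.0670 − 3.8859·-0.7911 = +17.8675 (running +122.6032)
Area = |Σ|/2 = |122.6032|/2 = 61.3016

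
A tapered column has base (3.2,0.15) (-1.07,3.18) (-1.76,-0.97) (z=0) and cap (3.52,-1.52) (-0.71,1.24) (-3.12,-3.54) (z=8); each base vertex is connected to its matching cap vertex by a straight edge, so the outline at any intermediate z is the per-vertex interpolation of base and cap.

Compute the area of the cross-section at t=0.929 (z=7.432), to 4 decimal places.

Area at t=0.929: 13.2010

Cross-section at t=0.929: each vertex is (1-t)·p0[i] + t·p1[i].
  v1: (1-0.929)·(3.2,0.15) + 0.929·(3.52,-1.52) = (3.4973,-1.4014)
  v2: (1-0.929)·(-1.07,3.18) + 0.929·(-0.71,1.24) = (-0.7356,1.3777)
  v3: (1-0.929)·(-1.76,-0.97) + 0.929·(-3.12,-3.54) = (-3.0234,-3.3575)
Shoelace sum Σ(x_i·y_{i+1} − x_{i+1}·y_i):
  i=1: 3.4973·1.3777 − -0.7356·-1.4014 = +3.7875 (running +3.7875)
  i=2: -0.7356·-3.3575 − -3.0234·1.3777 = +6.6352 (running +10.4227)
  i=3: -3.0234·-1.4014 − 3.4973·-3.3575 = +15.9794 (running +26.4020)
Area = |Σ|/2 = |26.4020|/2 = 13.2010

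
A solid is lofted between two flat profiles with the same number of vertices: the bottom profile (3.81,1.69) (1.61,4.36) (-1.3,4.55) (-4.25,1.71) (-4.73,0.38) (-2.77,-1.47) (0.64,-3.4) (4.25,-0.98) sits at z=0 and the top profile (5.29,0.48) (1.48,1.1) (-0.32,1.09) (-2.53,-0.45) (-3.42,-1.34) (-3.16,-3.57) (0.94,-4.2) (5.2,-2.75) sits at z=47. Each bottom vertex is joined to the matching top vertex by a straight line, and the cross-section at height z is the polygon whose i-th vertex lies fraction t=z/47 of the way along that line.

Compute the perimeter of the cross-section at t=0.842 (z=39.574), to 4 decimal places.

Cross-section at t=0.842: each vertex is (1-t)·p0[i] + t·p1[i].
  v1: (1-0.842)·(3.81,1.69) + 0.842·(5.29,0.48) = (5.0562,0.6712)
  v2: (1-0.842)·(1.61,4.36) + 0.842·(1.48,1.1) = (1.5005,1.6151)
  v3: (1-0.842)·(-1.3,4.55) + 0.842·(-0.32,1.09) = (-0.4748,1.6367)
  v4: (1-0.842)·(-4.25,1.71) + 0.842·(-2.53,-0.45) = (-2.8018,-0.1087)
  v5: (1-0.842)·(-4.73,0.38) + 0.842·(-3.42,-1.34) = (-3.6270,-1.0682)
  v6: (1-0.842)·(-2.77,-1.47) + 0.842·(-3.16,-3.57) = (-3.0984,-3.2382)
  v7: (1-0.842)·(0.64,-3.4) + 0.842·(0.94,-4.2) = (0.8926,-4.0736)
  v8: (1-0.842)·(4.25,-0.98) + 0.842·(5.2,-2.75) = (5.0499,-2.4703)
Perimeter = Σ |v_{i+1} − v_i|:
  edge 1→2: √(-3.5556² + 0.9439²) = 3.6788 (running 3.6788)
  edge 2→3: √(-1.9754² + 0.0216²) = 1.9755 (running 5.6543)
  edge 3→4: √(-2.3269² + -1.7454²) = 2.9088 (running 8.5630)
  edge 4→5: √(-0.8252² + -0.9595²) = 1.2656 (running 9.8286)
  edge 5→6: √(0.5286² + -2.1700²) = 2.2334 (running 12.0620)
  edge 6→7: √(3.9910² + -0.8354²) = 4.0775 (running 16.1395)
  edge 7→8: √(4.1573² + 1.6033²) = 4.4557 (running 20.5952)
  edge 8→1: √(0.0063² + 3.1415²) = 3.1415 (running 23.7368)
Perimeter = 23.7368

Perimeter at t=0.842: 23.7368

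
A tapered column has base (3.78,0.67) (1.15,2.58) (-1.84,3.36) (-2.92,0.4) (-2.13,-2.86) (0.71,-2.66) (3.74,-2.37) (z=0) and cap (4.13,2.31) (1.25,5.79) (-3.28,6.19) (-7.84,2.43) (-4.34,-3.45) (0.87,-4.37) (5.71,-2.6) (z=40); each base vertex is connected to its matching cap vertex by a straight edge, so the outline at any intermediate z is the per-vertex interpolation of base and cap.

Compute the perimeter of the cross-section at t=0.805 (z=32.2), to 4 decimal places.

Cross-section at t=0.805: each vertex is (1-t)·p0[i] + t·p1[i].
  v1: (1-0.805)·(3.78,0.67) + 0.805·(4.13,2.31) = (4.0617,1.9902)
  v2: (1-0.805)·(1.15,2.58) + 0.805·(1.25,5.79) = (1.2305,5.1641)
  v3: (1-0.805)·(-1.84,3.36) + 0.805·(-3.28,6.19) = (-2.9992,5.6382)
  v4: (1-0.805)·(-2.92,0.4) + 0.805·(-7.84,2.43) = (-6.8806,2.0342)
  v5: (1-0.805)·(-2.13,-2.86) + 0.805·(-4.34,-3.45) = (-3.9090,-3.3350)
  v6: (1-0.805)·(0.71,-2.66) + 0.805·(0.87,-4.37) = (0.8388,-4.0366)
  v7: (1-0.805)·(3.74,-2.37) + 0.805·(5.71,-2.6) = (5.3259,-2.5552)
Perimeter = Σ |v_{i+1} − v_i|:
  edge 1→2: √(-2.8312² + 3.1739²) = 4.2532 (running 4.2532)
  edge 2→3: √(-4.2297² + 0.4741²) = 4.2562 (running 8.5093)
  edge 3→4: √(-3.8814² + -3.6040²) = 5.2966 (running 13.8059)
  edge 4→5: √(2.9716² + -5.3691²) = 6.1366 (running 19.9425)
  edge 5→6: √(4.7478² + -0.7016²) = 4.7994 (running 24.7419)
  edge 6→7: √(4.4871² + 1.4814²) = 4.7253 (running 29.4672)
  edge 7→1: √(-1.2641² + 4.5454²) = 4.7179 (running 34.1850)
Perimeter = 34.1850

Perimeter at t=0.805: 34.1850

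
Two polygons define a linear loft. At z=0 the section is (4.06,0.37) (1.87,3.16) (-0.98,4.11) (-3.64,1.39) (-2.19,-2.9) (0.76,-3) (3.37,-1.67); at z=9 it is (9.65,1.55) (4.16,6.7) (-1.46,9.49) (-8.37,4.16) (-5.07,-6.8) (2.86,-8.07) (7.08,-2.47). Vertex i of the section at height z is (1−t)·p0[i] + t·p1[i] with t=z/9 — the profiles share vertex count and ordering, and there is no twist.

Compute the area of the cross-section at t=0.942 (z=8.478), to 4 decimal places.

Area at t=0.942: 188.9541

Cross-section at t=0.942: each vertex is (1-t)·p0[i] + t·p1[i].
  v1: (1-0.942)·(4.06,0.37) + 0.942·(9.65,1.55) = (9.3258,1.4816)
  v2: (1-0.942)·(1.87,3.16) + 0.942·(4.16,6.7) = (4.0272,6.4947)
  v3: (1-0.942)·(-0.98,4.11) + 0.942·(-1.46,9.49) = (-1.4322,9.1780)
  v4: (1-0.942)·(-3.64,1.39) + 0.942·(-8.37,4.16) = (-8.0957,3.9993)
  v5: (1-0.942)·(-2.19,-2.9) + 0.942·(-5.07,-6.8) = (-4.9030,-6.5738)
  v6: (1-0.942)·(0.76,-3) + 0.942·(2.86,-8.07) = (2.7382,-7.7759)
  v7: (1-0.942)·(3.37,-1.67) + 0.942·(7.08,-2.47) = (6.8648,-2.4236)
Shoelace sum Σ(x_i·y_{i+1} − x_{i+1}·y_i):
  i=1: 9.3258·6.4947 − 4.0272·1.4816 = +54.6014 (running +54.6014)
  i=2: 4.0272·9.1780 − -1.4322·6.4947 = +46.2627 (running +100.8642)
  i=3: -1.4322·3.9993 − -8.0957·9.1780 = +68.5739 (running +169.4381)
  i=4: -8.0957·-6.5738 − -4.9030·3.9993 = +72.8279 (running +242.2660)
  i=5: -4.9030·-7.7759 − 2.7382·-6.5738 = +56.1255 (running +298.3915)
  i=6: 2.7382·-2.4236 − 6.8648·-7.7759 = +46.7441 (running +345.1356)
  i=7: 6.8648·1.4816 − 9.3258·-2.4236 = +32.7726 (running +377.9082)
Area = |Σ|/2 = |377.9082|/2 = 188.9541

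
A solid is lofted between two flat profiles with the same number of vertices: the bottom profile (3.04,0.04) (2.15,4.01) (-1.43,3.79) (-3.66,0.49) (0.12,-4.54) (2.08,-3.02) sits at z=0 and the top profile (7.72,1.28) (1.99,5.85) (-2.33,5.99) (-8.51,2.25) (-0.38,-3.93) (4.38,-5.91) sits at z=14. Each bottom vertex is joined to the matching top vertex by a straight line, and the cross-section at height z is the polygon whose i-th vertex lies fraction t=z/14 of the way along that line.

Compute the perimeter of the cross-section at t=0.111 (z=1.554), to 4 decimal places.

Perimeter at t=0.111: 25.1837

Cross-section at t=0.111: each vertex is (1-t)·p0[i] + t·p1[i].
  v1: (1-0.111)·(3.04,0.04) + 0.111·(7.72,1.28) = (3.5595,0.1776)
  v2: (1-0.111)·(2.15,4.01) + 0.111·(1.99,5.85) = (2.1322,4.2142)
  v3: (1-0.111)·(-1.43,3.79) + 0.111·(-2.33,5.99) = (-1.5299,4.0342)
  v4: (1-0.111)·(-3.66,0.49) + 0.111·(-8.51,2.25) = (-4.1983,0.6854)
  v5: (1-0.111)·(0.12,-4.54) + 0.111·(-0.38,-3.93) = (0.0645,-4.4723)
  v6: (1-0.111)·(2.08,-3.02) + 0.111·(4.38,-5.91) = (2.3353,-3.3408)
Perimeter = Σ |v_{i+1} − v_i|:
  edge 1→2: √(-1.4272² + 4.0366²) = 4.2815 (running 4.2815)
  edge 2→3: √(-3.6621² + -0.1800²) = 3.6666 (running 7.9481)
  edge 3→4: √(-2.6684² + -3.3488²) = 4.2820 (running 12.2300)
  edge 4→5: √(4.2628² + -5.1577²) = 6.6913 (running 18.9213)
  edge 5→6: √(2.2708² + 1.1315²) = 2.5371 (running 21.4584)
  edge 6→1: √(1.2242² + 3.5184²) = 3.7253 (running 25.1837)
Perimeter = 25.1837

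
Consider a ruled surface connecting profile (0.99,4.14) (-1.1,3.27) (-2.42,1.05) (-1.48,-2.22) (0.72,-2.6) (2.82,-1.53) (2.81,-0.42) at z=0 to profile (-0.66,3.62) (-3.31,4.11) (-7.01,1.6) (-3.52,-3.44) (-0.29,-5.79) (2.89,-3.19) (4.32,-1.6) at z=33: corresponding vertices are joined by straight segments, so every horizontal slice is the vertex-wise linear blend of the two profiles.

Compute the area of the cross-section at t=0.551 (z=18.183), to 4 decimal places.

Area at t=0.551: 43.1256

Cross-section at t=0.551: each vertex is (1-t)·p0[i] + t·p1[i].
  v1: (1-0.551)·(0.99,4.14) + 0.551·(-0.66,3.62) = (0.0808,3.8535)
  v2: (1-0.551)·(-1.1,3.27) + 0.551·(-3.31,4.11) = (-2.3177,3.7328)
  v3: (1-0.551)·(-2.42,1.05) + 0.551·(-7.01,1.6) = (-4.9491,1.3531)
  v4: (1-0.551)·(-1.48,-2.22) + 0.551·(-3.52,-3.44) = (-2.6040,-2.8922)
  v5: (1-0.551)·(0.72,-2.6) + 0.551·(-0.29,-5.79) = (0.1635,-4.3577)
  v6: (1-0.551)·(2.82,-1.53) + 0.551·(2.89,-3.19) = (2.8586,-2.4447)
  v7: (1-0.551)·(2.81,-0.42) + 0.551·(4.32,-1.6) = (3.6420,-1.0702)
Shoelace sum Σ(x_i·y_{i+1} − x_{i+1}·y_i):
  i=1: 0.0808·3.7328 − -2.3177·3.8535 = +9.2330 (running +9.2330)
  i=2: -2.3177·1.3531 − -4.9491·3.7328 = +15.3382 (running +24.5712)
  i=3: -4.9491·-2.8922 − -2.6040·1.3531 = +17.8373 (running +42.4085)
  i=4: -2.6040·-4.3577 − 0.1635·-2.8922 = +11.8204 (running +54.2289)
  i=5: 0.1635·-2.4447 − 2.8586·-4.3577 = +12.0571 (running +66.2860)
  i=6: 2.8586·-1.0702 − 3.6420·-2.4447 = +5.8443 (running +72.1303)
  i=7: 3.6420·3.8535 − 0.0808·-1.0702 = +14.1209 (running +86.2512)
Area = |Σ|/2 = |86.2512|/2 = 43.1256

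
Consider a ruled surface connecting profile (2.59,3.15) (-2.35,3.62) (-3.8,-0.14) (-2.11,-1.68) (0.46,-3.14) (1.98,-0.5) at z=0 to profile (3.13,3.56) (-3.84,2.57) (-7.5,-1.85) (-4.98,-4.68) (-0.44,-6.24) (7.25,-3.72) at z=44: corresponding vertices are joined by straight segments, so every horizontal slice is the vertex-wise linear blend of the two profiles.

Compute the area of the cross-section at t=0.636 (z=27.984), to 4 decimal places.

Area at t=0.636: 66.1399

Cross-section at t=0.636: each vertex is (1-t)·p0[i] + t·p1[i].
  v1: (1-0.636)·(2.59,3.15) + 0.636·(3.13,3.56) = (2.9334,3.4108)
  v2: (1-0.636)·(-2.35,3.62) + 0.636·(-3.84,2.57) = (-3.2976,2.9522)
  v3: (1-0.636)·(-3.8,-0.14) + 0.636·(-7.5,-1.85) = (-6.1532,-1.2276)
  v4: (1-0.636)·(-2.11,-1.68) + 0.636·(-4.98,-4.68) = (-3.9353,-3.5880)
  v5: (1-0.636)·(0.46,-3.14) + 0.636·(-0.44,-6.24) = (-0.1124,-5.1116)
  v6: (1-0.636)·(1.98,-0.5) + 0.636·(7.25,-3.72) = (5.3317,-2.5479)
Shoelace sum Σ(x_i·y_{i+1} − x_{i+1}·y_i):
  i=1: 2.9334·2.9522 − -3.2976·3.4108 = +19.9076 (running +19.9076)
  i=2: -3.2976·-1.2276 − -6.1532·2.9522 = +22.2135 (running +42.1211)
  i=3: -6.1532·-3.5880 − -3.9353·-1.2276 = +17.2468 (running +59.3679)
  i=4: -3.9353·-5.1116 − -0.1124·-3.5880 = +19.7125 (running +79.0804)
  i=5: -0.1124·-2.5479 − 5.3317·-5.1116 = +27.5400 (running +106.6204)
  i=6: 5.3317·3.4108 − 2.9334·-2.5479 = +25.6594 (running +132.2798)
Area = |Σ|/2 = |132.2798|/2 = 66.1399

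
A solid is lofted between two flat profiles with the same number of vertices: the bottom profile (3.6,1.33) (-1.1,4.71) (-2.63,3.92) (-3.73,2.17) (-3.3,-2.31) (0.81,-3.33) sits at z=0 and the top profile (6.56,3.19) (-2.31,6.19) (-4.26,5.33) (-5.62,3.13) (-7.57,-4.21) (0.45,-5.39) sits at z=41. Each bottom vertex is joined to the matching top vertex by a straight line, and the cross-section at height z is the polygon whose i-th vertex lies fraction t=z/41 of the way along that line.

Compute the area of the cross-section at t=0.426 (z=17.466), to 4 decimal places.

Area at t=0.426: 62.2748

Cross-section at t=0.426: each vertex is (1-t)·p0[i] + t·p1[i].
  v1: (1-0.426)·(3.6,1.33) + 0.426·(6.56,3.19) = (4.8610,2.1224)
  v2: (1-0.426)·(-1.1,4.71) + 0.426·(-2.31,6.19) = (-1.6155,5.3405)
  v3: (1-0.426)·(-2.63,3.92) + 0.426·(-4.26,5.33) = (-3.3244,4.5207)
  v4: (1-0.426)·(-3.73,2.17) + 0.426·(-5.62,3.13) = (-4.5351,2.5790)
  v5: (1-0.426)·(-3.3,-2.31) + 0.426·(-7.57,-4.21) = (-5.1190,-3.1194)
  v6: (1-0.426)·(0.81,-3.33) + 0.426·(0.45,-5.39) = (0.6566,-4.2076)
Shoelace sum Σ(x_i·y_{i+1} − x_{i+1}·y_i):
  i=1: 4.8610·5.3405 − -1.6155·2.1224 = +29.3884 (running +29.3884)
  i=2: -1.6155·4.5207 − -3.3244·5.3405 = +10.4508 (running +39.8393)
  i=3: -3.3244·2.5790 − -4.5351·4.5207 = +11.9284 (running +51.7677)
  i=4: -4.5351·-3.1194 − -5.1190·2.5790 = +27.3487 (running +79.1163)
  i=5: -5.1190·-4.2076 − 0.6566·-3.1194 = +23.5869 (running +102.7032)
  i=6: 0.6566·2.1224 − 4.8610·-4.2076 = +21.8464 (running +124.5496)
Area = |Σ|/2 = |124.5496|/2 = 62.2748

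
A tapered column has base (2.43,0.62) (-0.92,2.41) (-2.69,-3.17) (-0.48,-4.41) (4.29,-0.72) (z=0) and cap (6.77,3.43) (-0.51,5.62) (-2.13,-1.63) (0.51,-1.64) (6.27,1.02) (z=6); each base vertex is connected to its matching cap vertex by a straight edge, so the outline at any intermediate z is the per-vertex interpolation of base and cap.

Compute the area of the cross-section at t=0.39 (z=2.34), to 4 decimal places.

Cross-section at t=0.39: each vertex is (1-t)·p0[i] + t·p1[i].
  v1: (1-0.39)·(2.43,0.62) + 0.39·(6.77,3.43) = (4.1226,1.7159)
  v2: (1-0.39)·(-0.92,2.41) + 0.39·(-0.51,5.62) = (-0.7601,3.6619)
  v3: (1-0.39)·(-2.69,-3.17) + 0.39·(-2.13,-1.63) = (-2.4716,-2.5694)
  v4: (1-0.39)·(-0.48,-4.41) + 0.39·(0.51,-1.64) = (-0.0939,-3.3297)
  v5: (1-0.39)·(4.29,-0.72) + 0.39·(6.27,1.02) = (5.0622,-0.0414)
Shoelace sum Σ(x_i·y_{i+1} − x_{i+1}·y_i):
  i=1: 4.1226·3.6619 − -0.7601·1.7159 = +16.4008 (running +16.4008)
  i=2: -0.7601·-2.5694 − -2.4716·3.6619 = +11.0038 (running +27.4046)
  i=3: -2.4716·-3.3297 − -0.0939·-2.5694 = +7.9884 (running +35.3930)
  i=4: -0.0939·-0.0414 − 5.0622·-3.3297 = +16.8595 (running +52.2525)
  i=5: 5.0622·1.7159 − 4.1226·-0.0414 = +8.8569 (running +61.1094)
Area = |Σ|/2 = |61.1094|/2 = 30.5547

Area at t=0.39: 30.5547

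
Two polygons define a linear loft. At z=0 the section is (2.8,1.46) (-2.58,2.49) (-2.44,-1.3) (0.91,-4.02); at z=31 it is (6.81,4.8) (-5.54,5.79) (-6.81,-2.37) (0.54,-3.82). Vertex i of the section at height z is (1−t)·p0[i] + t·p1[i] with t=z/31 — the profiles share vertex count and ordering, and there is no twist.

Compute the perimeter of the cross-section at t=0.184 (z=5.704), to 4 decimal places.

Cross-section at t=0.184: each vertex is (1-t)·p0[i] + t·p1[i].
  v1: (1-0.184)·(2.8,1.46) + 0.184·(6.81,4.8) = (3.5378,2.0746)
  v2: (1-0.184)·(-2.58,2.49) + 0.184·(-5.54,5.79) = (-3.1246,3.0972)
  v3: (1-0.184)·(-2.44,-1.3) + 0.184·(-6.81,-2.37) = (-3.2441,-1.4969)
  v4: (1-0.184)·(0.91,-4.02) + 0.184·(0.54,-3.82) = (0.8419,-3.9832)
Perimeter = Σ |v_{i+1} − v_i|:
  edge 1→2: √(-6.6625² + 1.0226²) = 6.7405 (running 6.7405)
  edge 2→3: √(-0.1194² + -4.5941²) = 4.5956 (running 11.3361)
  edge 3→4: √(4.0860² + -2.4863²) = 4.7830 (running 16.1191)
  edge 4→1: √(2.6959² + 6.0578²) = 6.6306 (running 22.7497)
Perimeter = 22.7497

Perimeter at t=0.184: 22.7497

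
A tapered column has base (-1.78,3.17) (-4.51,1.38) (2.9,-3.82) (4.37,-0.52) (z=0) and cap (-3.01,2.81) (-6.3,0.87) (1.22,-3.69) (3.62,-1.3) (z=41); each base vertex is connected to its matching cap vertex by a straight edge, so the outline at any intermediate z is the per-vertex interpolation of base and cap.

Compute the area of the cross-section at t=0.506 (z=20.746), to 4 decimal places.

Area at t=0.506: 27.1749

Cross-section at t=0.506: each vertex is (1-t)·p0[i] + t·p1[i].
  v1: (1-0.506)·(-1.78,3.17) + 0.506·(-3.01,2.81) = (-2.4024,2.9878)
  v2: (1-0.506)·(-4.51,1.38) + 0.506·(-6.3,0.87) = (-5.4157,1.1219)
  v3: (1-0.506)·(2.9,-3.82) + 0.506·(1.22,-3.69) = (2.0499,-3.7542)
  v4: (1-0.506)·(4.37,-0.52) + 0.506·(3.62,-1.3) = (3.9905,-0.9147)
Shoelace sum Σ(x_i·y_{i+1} − x_{i+1}·y_i):
  i=1: -2.4024·1.1219 − -5.4157·2.9878 = +13.4860 (running +13.4860)
  i=2: -5.4157·-3.7542 − 2.0499·1.1219 = +18.0320 (running +31.5180)
  i=3: 2.0499·-0.9147 − 3.9905·-3.7542 = +13.1062 (running +44.6242)
  i=4: 3.9905·2.9878 − -2.4024·-0.9147 = +9.7256 (running +54.3498)
Area = |Σ|/2 = |54.3498|/2 = 27.1749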